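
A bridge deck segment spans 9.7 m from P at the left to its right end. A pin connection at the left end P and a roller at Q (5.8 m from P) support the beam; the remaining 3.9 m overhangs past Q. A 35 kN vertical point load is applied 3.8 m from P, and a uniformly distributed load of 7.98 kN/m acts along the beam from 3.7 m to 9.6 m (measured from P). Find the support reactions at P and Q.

P_x = 0, P_y = 5.169 kN, Q_y = 76.91 kN

Resultant of the distributed load: 7.98 × 5.9 = 47.082 kN at 6.65 m from P.
Moments about P: Q_y·5.8 − 35·3.8 − (7.98·5.9)·6.65 = 0 → Q_y = 446.0953/5.8 = 76.913 ≈ 76.91 kN.
ΣF_y = 0: P_y + 76.913 − 35 − 7.98·5.9 = 0 → P_y = 5.169 kN.
ΣF_x = 0: no horizontal applied forces, so P_x = 0.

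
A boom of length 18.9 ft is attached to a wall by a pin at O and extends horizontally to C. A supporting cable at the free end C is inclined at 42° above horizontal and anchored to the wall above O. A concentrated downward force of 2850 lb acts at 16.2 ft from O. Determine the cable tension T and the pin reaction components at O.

ΣM about O: T·sin42°·18.9 − 2850·16.2 = 0 → T = 46170/(18.9·0.669131) = 3650.79 ≈ 3651 lb.
ΣF_x = 0: O_x − T·cos42° = 0 → O_x = 3650.79 × 0.743145 = 2713 lb.
ΣF_y = 0: O_y + T·sin42° − 2850 = 0 → O_y = 2850 − 3650.79 × 0.669131 = 407.1 lb.

T = 3651 lb, O_x = 2713 lb, O_y = 407.1 lb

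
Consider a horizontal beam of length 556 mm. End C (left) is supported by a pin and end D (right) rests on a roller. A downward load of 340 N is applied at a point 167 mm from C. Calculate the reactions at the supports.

C_x = 0, C_y = 237.9 N, D_y = 102.1 N

ΣM about C: D_y·556 − 340·167 = 0 → D_y = 56780/556 = 102.122 ≈ 102.1 N.
ΣF_y = 0: C_y + 102.122 − 340 = 0 → C_y = 237.9 N.
ΣF_x = 0: no horizontal applied forces, so C_x = 0.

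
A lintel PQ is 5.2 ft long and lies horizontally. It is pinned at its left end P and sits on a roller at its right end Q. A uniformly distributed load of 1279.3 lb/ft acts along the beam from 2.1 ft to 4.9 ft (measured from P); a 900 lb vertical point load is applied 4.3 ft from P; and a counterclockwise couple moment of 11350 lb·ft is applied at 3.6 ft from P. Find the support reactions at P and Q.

Resultant of the distributed load: 1279.3 × 2.8 = 3582.04 lb at 3.5 ft from P.
ΣM about P: Q_y·5.2 − (1279.3·2.8)·3.5 − 900·4.3 + 11350 = 0 → Q_y = 5057.14/5.2 = 972.527 ≈ 972.5 lb.
ΣF_y = 0: P_y + 972.527 − 1279.3·2.8 − 900 = 0 → P_y = 3510 lb.
ΣF_x = 0: no horizontal applied forces, so P_x = 0.

P_x = 0, P_y = 3510 lb, Q_y = 972.5 lb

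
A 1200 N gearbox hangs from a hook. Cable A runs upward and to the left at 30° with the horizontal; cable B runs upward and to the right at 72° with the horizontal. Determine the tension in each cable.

ΣF_x = 0: −T_A·cos30° + T_B·cos72° = 0 → T_B = 2.80252·T_A.
ΣF_y = 0: T_A·sin30° + T_B·sin72° = 1200.
Substitute: T_A·(0.5 + 2.80252·0.951057) = 1200 → T_A = 379.104 ≈ 379.1 N.
Then T_B = 2.80252 × 379.104 = 1062 N.

T_A = 379.1 N, T_B = 1062 N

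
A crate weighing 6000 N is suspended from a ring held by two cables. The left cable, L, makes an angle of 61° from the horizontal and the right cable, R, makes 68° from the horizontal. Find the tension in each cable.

ΣF_x = 0: −T_L·cos61° + T_R·cos68° = 0 → T_R = 1.29418·T_L.
ΣF_y = 0: T_L·sin61° + T_R·sin68° = 6000.
Substitute: T_L·(0.87462 + 1.29418·0.927184) = 6000 → T_L = 2892.18 ≈ 2892 N.
Then T_R = 1.29418 × 2892.18 = 3743 N.

T_L = 2892 N, T_R = 3743 N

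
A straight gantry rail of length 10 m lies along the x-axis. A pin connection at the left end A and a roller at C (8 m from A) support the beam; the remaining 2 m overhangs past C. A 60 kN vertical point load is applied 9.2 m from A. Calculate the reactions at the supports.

A_x = 0, A_y = -9.000 kN, C_y = 69.00 kN

Moments about A: C_y·8 − 60·9.2 = 0 → C_y = 552/8 = 69.00 kN.
ΣF_y = 0: A_y + 69 − 60 = 0 → A_y = -9.000 kN.
ΣF_x = 0: no horizontal applied forces, so A_x = 0.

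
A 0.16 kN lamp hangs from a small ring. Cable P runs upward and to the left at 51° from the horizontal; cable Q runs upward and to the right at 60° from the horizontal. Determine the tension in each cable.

ΣF_x = 0: −T_P·cos51° + T_Q·cos60° = 0 → T_Q = 1.25864·T_P.
ΣF_y = 0: T_P·sin51° + T_Q·sin60° = 0.16.
Substitute: T_P·(0.777146 + 1.25864·0.866025) = 0.16 → T_P = 0.0856917 ≈ 0.08569 kN.
Then T_Q = 1.25864 × 0.0856917 = 0.1079 kN.

T_P = 0.08569 kN, T_Q = 0.1079 kN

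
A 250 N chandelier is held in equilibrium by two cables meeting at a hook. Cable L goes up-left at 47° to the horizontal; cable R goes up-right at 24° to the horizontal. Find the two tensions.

ΣF_x = 0: −T_L·cos47° + T_R·cos24° = 0 → T_R = 0.74654·T_L.
ΣF_y = 0: T_L·sin47° + T_R·sin24° = 250.
Substitute: T_L·(0.731354 + 0.74654·0.406737) = 250 → T_L = 241.546 ≈ 241.5 N.
Then T_R = 0.74654 × 241.546 = 180.3 N.

T_L = 241.5 N, T_R = 180.3 N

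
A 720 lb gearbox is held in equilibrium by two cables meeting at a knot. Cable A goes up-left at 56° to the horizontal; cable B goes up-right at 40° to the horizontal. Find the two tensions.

ΣF_x = 0: −T_A·cos56° + T_B·cos40° = 0 → T_B = 0.729974·T_A.
ΣF_y = 0: T_A·sin56° + T_B·sin40° = 720.
Substitute: T_A·(0.829038 + 0.729974·0.642788) = 720 → T_A = 554.59 ≈ 554.6 lb.
Then T_B = 0.729974 × 554.59 = 404.8 lb.

T_A = 554.6 lb, T_B = 404.8 lb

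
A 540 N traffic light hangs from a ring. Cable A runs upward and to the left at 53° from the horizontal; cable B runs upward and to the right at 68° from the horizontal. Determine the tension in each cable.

T_A = 236.0 N, T_B = 379.1 N

ΣF_x = 0: −T_A·cos53° + T_B·cos68° = 0 → T_B = 1.60653·T_A.
ΣF_y = 0: T_A·sin53° + T_B·sin68° = 540.
Substitute: T_A·(0.798636 + 1.60653·0.927184) = 540 → T_A = 235.995 ≈ 236.0 N.
Then T_B = 1.60653 × 235.995 = 379.1 N.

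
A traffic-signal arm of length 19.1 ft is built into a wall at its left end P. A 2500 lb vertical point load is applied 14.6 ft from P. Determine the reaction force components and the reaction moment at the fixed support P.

P_x = 0, P_y = 2500 lb, M_P = 36500 lb·ft

ΣF_x = 0: P_x = 0.
ΣF_y = 0: P_y − 2500 = 0 → P_y = 2500 lb.
ΣM about P: M_P − 2500·14.6 = 0 → M_P = 36500 lb·ft.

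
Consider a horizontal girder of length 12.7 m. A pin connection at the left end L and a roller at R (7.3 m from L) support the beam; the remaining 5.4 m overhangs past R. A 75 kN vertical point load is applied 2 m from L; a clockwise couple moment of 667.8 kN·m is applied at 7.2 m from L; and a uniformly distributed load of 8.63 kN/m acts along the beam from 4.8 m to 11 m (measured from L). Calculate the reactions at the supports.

L_x = 0, L_y = -41.43 kN, R_y = 169.9 kN

Resultant of the distributed load: 8.63 × 6.2 = 53.506 kN at 7.9 m from L.
ΣM about L: R_y·7.3 − 75·2 − 667.8 − (8.63·6.2)·7.9 = 0 → R_y = 1240.4974/7.3 = 169.931 ≈ 169.9 kN.
ΣF_y = 0: L_y + 169.931 − 75 − 8.63·6.2 = 0 → L_y = -41.43 kN.
ΣF_x = 0: no horizontal applied forces, so L_x = 0.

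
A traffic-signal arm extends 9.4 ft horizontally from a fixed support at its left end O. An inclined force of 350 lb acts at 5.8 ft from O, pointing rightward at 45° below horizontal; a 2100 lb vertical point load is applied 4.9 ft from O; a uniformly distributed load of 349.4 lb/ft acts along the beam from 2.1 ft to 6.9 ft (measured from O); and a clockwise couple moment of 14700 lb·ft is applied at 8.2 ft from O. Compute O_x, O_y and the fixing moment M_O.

Resultant of the distributed load: 349.4 × 4.8 = 1677.12 lb at 4.5 ft from O.
ΣF_x = 0: O_x + 350·cos45° = 0 → O_x = -247.5 lb.
ΣF_y = 0: O_y − 350·sin45° − 2100 − 349.4·4.8 = 0 → O_y = 4025 lb.
ΣM about O: M_O − 350·sin45°·5.8 − 2100·4.9 − (349.4·4.8)·4.5 − 14700 = 0 → M_O = 33970 lb·ft.

O_x = -247.5 lb, O_y = 4025 lb, M_O = 33970 lb·ft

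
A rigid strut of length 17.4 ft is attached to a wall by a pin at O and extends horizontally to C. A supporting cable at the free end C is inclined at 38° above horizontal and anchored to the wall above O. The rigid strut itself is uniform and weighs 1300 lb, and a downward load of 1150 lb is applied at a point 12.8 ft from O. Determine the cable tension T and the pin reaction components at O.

ΣM about O: T·sin38°·17.4 − 1300·8.7 − 1150·12.8 = 0 → T = 26030/(17.4·0.615661) = 2429.87 ≈ 2430 lb.
ΣF_x = 0: O_x − T·cos38° = 0 → O_x = 2429.87 × 0.788011 = 1915 lb.
ΣF_y = 0: O_y + T·sin38° − 1300 − 1150 = 0 → O_y = 2450 − 2429.87 × 0.615661 = 954.0 lb.

T = 2430 lb, O_x = 1915 lb, O_y = 954.0 lb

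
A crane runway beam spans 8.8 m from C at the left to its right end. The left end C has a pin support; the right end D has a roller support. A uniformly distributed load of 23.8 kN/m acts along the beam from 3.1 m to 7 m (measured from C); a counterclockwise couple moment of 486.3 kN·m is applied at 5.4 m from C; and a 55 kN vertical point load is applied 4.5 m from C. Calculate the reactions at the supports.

Resultant of the distributed load: 23.8 × 3.9 = 92.82 kN at 5.05 m from C.
Moments about C: D_y·8.8 − (23.8·3.9)·5.05 + 486.3 − 55·4.5 = 0 → D_y = 229.941/8.8 = 26.1297 ≈ 26.13 kN.
ΣF_y = 0: C_y + 26.1297 − 23.8·3.9 − 55 = 0 → C_y = 121.7 kN.
ΣF_x = 0: no horizontal applied forces, so C_x = 0.

C_x = 0, C_y = 121.7 kN, D_y = 26.13 kN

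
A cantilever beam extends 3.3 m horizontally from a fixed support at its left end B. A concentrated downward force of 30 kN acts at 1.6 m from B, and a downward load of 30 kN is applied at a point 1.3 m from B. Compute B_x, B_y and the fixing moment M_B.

B_x = 0, B_y = 60.00 kN, M_B = 87.00 kN·m

ΣF_x = 0: B_x = 0.
ΣF_y = 0: B_y − 30 − 30 = 0 → B_y = 60.00 kN.
ΣM about B: M_B − 30·1.6 − 30·1.3 = 0 → M_B = 87.00 kN·m.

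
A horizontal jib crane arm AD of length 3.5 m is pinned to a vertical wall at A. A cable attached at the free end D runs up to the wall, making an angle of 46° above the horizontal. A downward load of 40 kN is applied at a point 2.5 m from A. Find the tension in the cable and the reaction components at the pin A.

T = 39.72 kN, A_x = 27.59 kN, A_y = 11.43 kN

ΣM about A: T·sin46°·3.5 − 40·2.5 = 0 → T = 100/(3.5·0.71934) = 39.7189 ≈ 39.72 kN.
ΣF_x = 0: A_x − T·cos46° = 0 → A_x = 39.7189 × 0.694658 = 27.59 kN.
ΣF_y = 0: A_y + T·sin46° − 40 = 0 → A_y = 40 − 39.7189 × 0.71934 = 11.43 kN.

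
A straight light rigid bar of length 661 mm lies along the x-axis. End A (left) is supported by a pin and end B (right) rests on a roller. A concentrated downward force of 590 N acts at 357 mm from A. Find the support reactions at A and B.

A_x = 0, A_y = 271.3 N, B_y = 318.7 N

ΣM about A: B_y·661 − 590·357 = 0 → B_y = 210630/661 = 318.654 ≈ 318.7 N.
ΣF_y = 0: A_y + 318.654 − 590 = 0 → A_y = 271.3 N.
ΣF_x = 0: no horizontal applied forces, so A_x = 0.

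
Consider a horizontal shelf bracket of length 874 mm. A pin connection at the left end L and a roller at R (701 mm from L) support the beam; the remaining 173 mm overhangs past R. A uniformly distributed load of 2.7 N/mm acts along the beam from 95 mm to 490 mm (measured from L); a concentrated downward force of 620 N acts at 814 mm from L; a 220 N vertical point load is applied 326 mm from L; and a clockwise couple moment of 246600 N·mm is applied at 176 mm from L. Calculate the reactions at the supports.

Resultant of the distributed load: 2.7 × 395 = 1066.5 N at 292.5 mm from L.
Moments about L: R_y·701 − (2.7·395)·292.5 − 620·814 − 220·326 − 246600 = 0 → R_y = 1134951.25/701 = 1619.05 ≈ 1619 N.
ΣF_y = 0: L_y + 1619.05 − 2.7·395 − 620 − 220 = 0 → L_y = 287.5 N.
ΣF_x = 0: no horizontal applied forces, so L_x = 0.

L_x = 0, L_y = 287.5 N, R_y = 1619 N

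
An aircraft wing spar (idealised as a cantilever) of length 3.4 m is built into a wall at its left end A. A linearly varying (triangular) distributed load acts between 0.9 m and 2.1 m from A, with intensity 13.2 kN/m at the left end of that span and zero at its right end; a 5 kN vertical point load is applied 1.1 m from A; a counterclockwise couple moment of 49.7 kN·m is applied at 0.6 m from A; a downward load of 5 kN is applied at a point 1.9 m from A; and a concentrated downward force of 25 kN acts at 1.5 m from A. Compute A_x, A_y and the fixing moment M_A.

A_x = 0, A_y = 42.92 kN, M_A = 13.10 kN·m

Resultant of the triangular load: ½ × 13.2 × 1.2 = 7.92 kN, acting at 1.3 m from A (one-third of the span from the peak).
ΣF_x = 0: A_x = 0.
ΣF_y = 0: A_y − ½·13.2·1.2 − 5 − 5 − 25 = 0 → A_y = 42.92 kN.
ΣM about A: M_A − (½·13.2·1.2)·1.3 − 5·1.1 + 49.7 − 5·1.9 − 25·1.5 = 0 → M_A = 13.10 kN·m.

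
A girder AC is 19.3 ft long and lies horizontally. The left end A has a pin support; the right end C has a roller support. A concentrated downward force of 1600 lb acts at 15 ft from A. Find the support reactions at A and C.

A_x = 0, A_y = 356.5 lb, C_y = 1244 lb

Taking moments about A: C_y·19.3 − 1600·15 = 0 → C_y = 24000/19.3 = 1243.52 ≈ 1244 lb.
ΣF_y = 0: A_y + 1243.52 − 1600 = 0 → A_y = 356.5 lb.
ΣF_x = 0: no horizontal applied forces, so A_x = 0.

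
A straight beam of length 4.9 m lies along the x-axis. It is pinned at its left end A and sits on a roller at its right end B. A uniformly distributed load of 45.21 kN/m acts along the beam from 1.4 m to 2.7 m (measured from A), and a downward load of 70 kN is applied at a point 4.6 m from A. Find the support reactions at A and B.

Resultant of the distributed load: 45.21 × 1.3 = 58.773 kN at 2.05 m from A.
ΣM about A: B_y·4.9 − (45.21·1.3)·2.05 − 70·4.6 = 0 → B_y = 442.48465/4.9 = 90.303 ≈ 90.30 kN.
ΣF_y = 0: A_y + 90.303 − 45.21·1.3 − 70 = 0 → A_y = 38.47 kN.
ΣF_x = 0: no horizontal applied forces, so A_x = 0.

A_x = 0, A_y = 38.47 kN, B_y = 90.30 kN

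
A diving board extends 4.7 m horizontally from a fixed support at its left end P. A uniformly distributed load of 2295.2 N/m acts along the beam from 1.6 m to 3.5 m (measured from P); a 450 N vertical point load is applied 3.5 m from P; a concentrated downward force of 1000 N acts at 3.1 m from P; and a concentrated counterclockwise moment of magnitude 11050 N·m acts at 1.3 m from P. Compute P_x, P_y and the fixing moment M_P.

Resultant of the distributed load: 2295.2 × 1.9 = 4360.88 N at 2.55 m from P.
ΣF_x = 0: P_x = 0.
ΣF_y = 0: P_y − 2295.2·1.9 − 450 − 1000 = 0 → P_y = 5811 N.
ΣM about P: M_P − (2295.2·1.9)·2.55 − 450·3.5 − 1000·3.1 + 11050 = 0 → M_P = 4745 N·m.

P_x = 0, P_y = 5811 N, M_P = 4745 N·m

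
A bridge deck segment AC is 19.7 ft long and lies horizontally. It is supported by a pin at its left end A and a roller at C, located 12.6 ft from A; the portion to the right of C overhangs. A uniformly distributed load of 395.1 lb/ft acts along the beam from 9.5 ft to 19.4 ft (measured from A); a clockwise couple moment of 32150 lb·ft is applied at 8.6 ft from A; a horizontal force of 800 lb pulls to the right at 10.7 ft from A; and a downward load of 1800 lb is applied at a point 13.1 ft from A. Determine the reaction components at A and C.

Resultant of the distributed load: 395.1 × 9.9 = 3911.49 lb at 14.45 ft from A.
ΣM about A: C_y·12.6 − (395.1·9.9)·14.45 − 32150 − 1800·13.1 = 0 → C_y = 112251/12.6 = 8908.81 ≈ 8909 lb.
ΣF_y = 0: A_y + 8908.81 − 395.1·9.9 − 1800 = 0 → A_y = -3197 lb.
ΣF_x = 0: A_x + 800 = 0 → A_x = -800.0 lb.

A_x = -800.0 lb, A_y = -3197 lb, C_y = 8909 lb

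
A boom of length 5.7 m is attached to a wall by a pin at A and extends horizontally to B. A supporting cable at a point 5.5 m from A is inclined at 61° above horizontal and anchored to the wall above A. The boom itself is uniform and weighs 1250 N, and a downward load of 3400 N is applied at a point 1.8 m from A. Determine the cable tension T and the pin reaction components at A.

T = 2013 N, A_x = 975.8 N, A_y = 2890 N

ΣM about A: T·sin61°·5.5 − 1250·2.85 − 3400·1.8 = 0 → T = 9682.5/(5.5·0.87462) = 2012.82 ≈ 2013 N.
ΣF_x = 0: A_x − T·cos61° = 0 → A_x = 2012.82 × 0.48481 = 975.8 N.
ΣF_y = 0: A_y + T·sin61° − 1250 − 3400 = 0 → A_y = 4650 − 2012.82 × 0.87462 = 2890 N.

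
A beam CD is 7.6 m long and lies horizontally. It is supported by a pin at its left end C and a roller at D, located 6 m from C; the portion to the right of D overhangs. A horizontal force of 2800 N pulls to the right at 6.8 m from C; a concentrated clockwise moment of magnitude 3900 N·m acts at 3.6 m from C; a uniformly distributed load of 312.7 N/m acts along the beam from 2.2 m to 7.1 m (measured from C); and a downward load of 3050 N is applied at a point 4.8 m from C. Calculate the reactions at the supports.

Resultant of the distributed load: 312.7 × 4.9 = 1532.23 N at 4.65 m from C.
ΣM about C: D_y·6 − 3900 − (312.7·4.9)·4.65 − 3050·4.8 = 0 → D_y = 25664.8695/6 = 4277.48 ≈ 4277 N.
ΣF_y = 0: C_y + 4277.48 − 312.7·4.9 − 3050 = 0 → C_y = 304.8 N.
ΣF_x = 0: C_x + 2800 = 0 → C_x = -2800 N.

C_x = -2800 N, C_y = 304.8 N, D_y = 4277 N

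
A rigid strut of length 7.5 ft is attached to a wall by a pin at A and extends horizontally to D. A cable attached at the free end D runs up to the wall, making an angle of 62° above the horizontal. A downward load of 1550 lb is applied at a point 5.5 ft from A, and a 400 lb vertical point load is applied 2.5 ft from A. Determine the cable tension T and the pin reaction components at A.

T = 1438 lb, A_x = 675.3 lb, A_y = 680.0 lb

ΣM about A: T·sin62°·7.5 − 1550·5.5 − 400·2.5 = 0 → T = 9525/(7.5·0.882948) = 1438.36 ≈ 1438 lb.
ΣF_x = 0: A_x − T·cos62° = 0 → A_x = 1438.36 × 0.469472 = 675.3 lb.
ΣF_y = 0: A_y + T·sin62° − 1550 − 400 = 0 → A_y = 1950 − 1438.36 × 0.882948 = 680.0 lb.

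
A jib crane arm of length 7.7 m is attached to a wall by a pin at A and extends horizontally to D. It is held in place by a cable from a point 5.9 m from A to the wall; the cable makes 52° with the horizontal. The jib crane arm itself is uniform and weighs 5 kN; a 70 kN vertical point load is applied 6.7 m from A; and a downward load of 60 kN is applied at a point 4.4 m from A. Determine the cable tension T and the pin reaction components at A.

ΣM about A: T·sin52°·5.9 − 5·3.85 − 70·6.7 − 60·4.4 = 0 → T = 752.25/(5.9·0.788011) = 161.8 kN.
ΣF_x = 0: A_x − T·cos52° = 0 → A_x = 161.8 × 0.615661 = 99.61 kN.
ΣF_y = 0: A_y + T·sin52° − 5 − 70 − 60 = 0 → A_y = 135 − 161.8 × 0.788011 = 7.500 kN.

T = 161.8 kN, A_x = 99.61 kN, A_y = 7.500 kN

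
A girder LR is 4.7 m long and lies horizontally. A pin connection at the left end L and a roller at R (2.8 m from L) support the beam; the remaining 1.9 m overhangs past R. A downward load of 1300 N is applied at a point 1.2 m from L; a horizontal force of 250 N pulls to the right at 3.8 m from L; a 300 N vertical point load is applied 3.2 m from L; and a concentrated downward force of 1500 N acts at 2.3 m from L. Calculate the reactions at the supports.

ΣM about L: R_y·2.8 − 1300·1.2 − 300·3.2 − 1500·2.3 = 0 → R_y = 5970/2.8 = 2132.14 ≈ 2132 N.
ΣF_y = 0: L_y + 2132.14 − 1300 − 300 − 1500 = 0 → L_y = 967.9 N.
ΣF_x = 0: L_x + 250 = 0 → L_x = -250.0 N.

L_x = -250.0 N, L_y = 967.9 N, R_y = 2132 N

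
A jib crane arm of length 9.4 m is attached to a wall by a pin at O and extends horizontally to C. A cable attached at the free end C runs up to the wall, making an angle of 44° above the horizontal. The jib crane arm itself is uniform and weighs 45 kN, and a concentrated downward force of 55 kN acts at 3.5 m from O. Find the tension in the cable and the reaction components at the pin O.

ΣM about O: T·sin44°·9.4 − 45·4.7 − 55·3.5 = 0 → T = 404/(9.4·0.694658) = 61.8703 ≈ 61.87 kN.
ΣF_x = 0: O_x − T·cos44° = 0 → O_x = 61.8703 × 0.71934 = 44.51 kN.
ΣF_y = 0: O_y + T·sin44° − 45 − 55 = 0 → O_y = 100 − 61.8703 × 0.694658 = 57.02 kN.

T = 61.87 kN, O_x = 44.51 kN, O_y = 57.02 kN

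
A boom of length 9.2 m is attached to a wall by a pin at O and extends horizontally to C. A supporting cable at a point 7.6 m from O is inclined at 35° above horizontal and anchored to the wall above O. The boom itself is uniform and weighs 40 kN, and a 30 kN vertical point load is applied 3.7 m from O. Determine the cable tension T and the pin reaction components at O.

T = 67.67 kN, O_x = 55.43 kN, O_y = 31.18 kN

ΣM about O: T·sin35°·7.6 − 40·4.6 − 30·3.7 = 0 → T = 295/(7.6·0.573576) = 67.6733 ≈ 67.67 kN.
ΣF_x = 0: O_x − T·cos35° = 0 → O_x = 67.6733 × 0.819152 = 55.43 kN.
ΣF_y = 0: O_y + T·sin35° − 40 − 30 = 0 → O_y = 70 − 67.6733 × 0.573576 = 31.18 kN.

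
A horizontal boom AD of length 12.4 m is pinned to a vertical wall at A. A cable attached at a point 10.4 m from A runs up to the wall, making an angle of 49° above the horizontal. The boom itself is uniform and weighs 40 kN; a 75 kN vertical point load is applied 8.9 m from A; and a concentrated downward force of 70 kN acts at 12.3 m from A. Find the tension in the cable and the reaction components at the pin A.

T = 226.3 kN, A_x = 148.5 kN, A_y = 14.18 kN

ΣM about A: T·sin49°·10.4 − 40·6.2 − 75·8.9 − 70·12.3 = 0 → T = 1776.5/(10.4·0.75471) = 226.335 ≈ 226.3 kN.
ΣF_x = 0: A_x − T·cos49° = 0 → A_x = 226.335 × 0.656059 = 148.5 kN.
ΣF_y = 0: A_y + T·sin49° − 40 − 75 − 70 = 0 → A_y = 185 − 226.335 × 0.75471 = 14.18 kN.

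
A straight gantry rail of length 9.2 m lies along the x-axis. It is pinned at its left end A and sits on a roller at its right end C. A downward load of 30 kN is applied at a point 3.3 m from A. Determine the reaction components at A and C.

A_x = 0, A_y = 19.24 kN, C_y = 10.76 kN

Moments about A: C_y·9.2 − 30·3.3 = 0 → C_y = 99/9.2 = 10.7609 ≈ 10.76 kN.
ΣF_y = 0: A_y + 10.7609 − 30 = 0 → A_y = 19.24 kN.
ΣF_x = 0: no horizontal applied forces, so A_x = 0.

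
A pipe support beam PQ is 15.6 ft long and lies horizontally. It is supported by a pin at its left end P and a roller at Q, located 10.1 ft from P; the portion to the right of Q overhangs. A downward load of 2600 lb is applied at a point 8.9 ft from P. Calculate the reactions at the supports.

P_x = 0, P_y = 308.9 lb, Q_y = 2291 lb

Taking moments about P: Q_y·10.1 − 2600·8.9 = 0 → Q_y = 23140/10.1 = 2291.09 ≈ 2291 lb.
ΣF_y = 0: P_y + 2291.09 − 2600 = 0 → P_y = 308.9 lb.
ΣF_x = 0: no horizontal applied forces, so P_x = 0.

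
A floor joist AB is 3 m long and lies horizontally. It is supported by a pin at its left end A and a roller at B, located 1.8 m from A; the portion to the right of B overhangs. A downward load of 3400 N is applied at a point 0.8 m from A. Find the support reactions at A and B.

Taking moments about A: B_y·1.8 − 3400·0.8 = 0 → B_y = 2720/1.8 = 1511.11 ≈ 1511 N.
ΣF_y = 0: A_y + 1511.11 − 3400 = 0 → A_y = 1889 N.
ΣF_x = 0: no horizontal applied forces, so A_x = 0.

A_x = 0, A_y = 1889 N, B_y = 1511 N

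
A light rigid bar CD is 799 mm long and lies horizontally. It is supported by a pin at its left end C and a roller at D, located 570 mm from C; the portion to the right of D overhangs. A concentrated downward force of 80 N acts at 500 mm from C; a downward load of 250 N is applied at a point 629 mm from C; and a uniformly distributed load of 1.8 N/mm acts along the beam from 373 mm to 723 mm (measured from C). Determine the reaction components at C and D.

Resultant of the distributed load: 1.8 × 350 = 630 N at 548 mm from C.
ΣM about C: D_y·570 − 80·500 − 250·629 − (1.8·350)·548 = 0 → D_y = 542490/570 = 951.737 ≈ 951.7 N.
ΣF_y = 0: C_y + 951.737 − 80 − 250 − 1.8·350 = 0 → C_y = 8.263 N.
ΣF_x = 0: no horizontal applied forces, so C_x = 0.

C_x = 0, C_y = 8.263 N, D_y = 951.7 N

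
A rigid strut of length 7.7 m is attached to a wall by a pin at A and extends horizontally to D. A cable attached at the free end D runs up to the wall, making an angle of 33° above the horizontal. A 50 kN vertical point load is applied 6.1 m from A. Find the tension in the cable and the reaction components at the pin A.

T = 72.73 kN, A_x = 60.99 kN, A_y = 10.39 kN

ΣM about A: T·sin33°·7.7 − 50·6.1 = 0 → T = 305/(7.7·0.544639) = 72.7278 ≈ 72.73 kN.
ΣF_x = 0: A_x − T·cos33° = 0 → A_x = 72.7278 × 0.838671 = 60.99 kN.
ΣF_y = 0: A_y + T·sin33° − 50 = 0 → A_y = 50 − 72.7278 × 0.544639 = 10.39 kN.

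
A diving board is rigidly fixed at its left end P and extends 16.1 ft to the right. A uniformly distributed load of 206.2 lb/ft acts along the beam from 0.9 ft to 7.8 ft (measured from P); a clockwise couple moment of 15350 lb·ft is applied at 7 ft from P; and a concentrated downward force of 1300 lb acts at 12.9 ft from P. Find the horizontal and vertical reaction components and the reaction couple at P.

Resultant of the distributed load: 206.2 × 6.9 = 1422.78 lb at 4.35 ft from P.
ΣF_x = 0: P_x = 0.
ΣF_y = 0: P_y − 206.2·6.9 − 1300 = 0 → P_y = 2723 lb.
ΣM about P: M_P − (206.2·6.9)·4.35 − 15350 − 1300·12.9 = 0 → M_P = 38310 lb·ft.

P_x = 0, P_y = 2723 lb, M_P = 38310 lb·ft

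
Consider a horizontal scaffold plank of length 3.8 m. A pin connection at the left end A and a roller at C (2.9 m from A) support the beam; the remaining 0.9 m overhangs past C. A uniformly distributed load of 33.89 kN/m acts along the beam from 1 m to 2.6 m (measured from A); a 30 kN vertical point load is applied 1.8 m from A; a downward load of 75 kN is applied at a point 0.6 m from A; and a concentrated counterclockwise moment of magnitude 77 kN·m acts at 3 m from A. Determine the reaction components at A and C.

A_x = 0, A_y = 118.0 kN, C_y = 41.24 kN

Resultant of the distributed load: 33.89 × 1.6 = 54.224 kN at 1.8 m from A.
Taking moments about A: C_y·2.9 − (33.89·1.6)·1.8 − 30·1.8 − 75·0.6 + 77 = 0 → C_y = 119.6032/2.9 = 41.2425 ≈ 41.24 kN.
ΣF_y = 0: A_y + 41.2425 − 33.89·1.6 − 30 − 75 = 0 → A_y = 118.0 kN.
ΣF_x = 0: no horizontal applied forces, so A_x = 0.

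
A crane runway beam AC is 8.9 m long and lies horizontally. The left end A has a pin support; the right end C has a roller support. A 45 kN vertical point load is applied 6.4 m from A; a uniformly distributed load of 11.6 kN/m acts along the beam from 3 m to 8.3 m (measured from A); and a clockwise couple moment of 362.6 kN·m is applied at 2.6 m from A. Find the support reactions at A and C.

Resultant of the distributed load: 11.6 × 5.3 = 61.48 kN at 5.65 m from A.
Moments about A: C_y·8.9 − 45·6.4 − (11.6·5.3)·5.65 − 362.6 = 0 → C_y = 997.962/8.9 = 112.131 ≈ 112.1 kN.
ΣF_y = 0: A_y + 112.131 − 45 − 11.6·5.3 = 0 → A_y = -5.651 kN.
ΣF_x = 0: no horizontal applied forces, so A_x = 0.

A_x = 0, A_y = -5.651 kN, C_y = 112.1 kN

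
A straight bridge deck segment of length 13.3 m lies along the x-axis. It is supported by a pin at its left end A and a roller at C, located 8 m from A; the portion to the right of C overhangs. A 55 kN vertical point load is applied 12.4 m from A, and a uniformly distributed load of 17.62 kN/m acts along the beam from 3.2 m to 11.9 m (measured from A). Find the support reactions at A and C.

Resultant of the distributed load: 17.62 × 8.7 = 153.294 kN at 7.55 m from A.
Taking moments about A: C_y·8 − 55·12.4 − (17.62·8.7)·7.55 = 0 → C_y = 1839.3697/8 = 229.921 ≈ 229.9 kN.
ΣF_y = 0: A_y + 229.921 − 55 − 17.62·8.7 = 0 → A_y = -21.63 kN.
ΣF_x = 0: no horizontal applied forces, so A_x = 0.

A_x = 0, A_y = -21.63 kN, C_y = 229.9 kN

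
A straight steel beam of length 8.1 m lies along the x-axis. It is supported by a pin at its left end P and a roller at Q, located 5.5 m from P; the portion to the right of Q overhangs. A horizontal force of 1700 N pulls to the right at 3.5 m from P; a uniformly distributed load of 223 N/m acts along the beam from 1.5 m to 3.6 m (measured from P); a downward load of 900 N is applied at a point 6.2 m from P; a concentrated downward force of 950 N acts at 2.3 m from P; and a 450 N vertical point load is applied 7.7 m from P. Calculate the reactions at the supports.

P_x = -1700 N, P_y = 509.4 N, Q_y = 2259 N

Resultant of the distributed load: 223 × 2.1 = 468.3 N at 2.55 m from P.
Taking moments about P: Q_y·5.5 − (223·2.1)·2.55 − 900·6.2 − 950·2.3 − 450·7.7 = 0 → Q_y = 12424.165/5.5 = 2258.94 ≈ 2259 N.
ΣF_y = 0: P_y + 2258.94 − 223·2.1 − 900 − 950 − 450 = 0 → P_y = 509.4 N.
ΣF_x = 0: P_x + 1700 = 0 → P_x = -1700 N.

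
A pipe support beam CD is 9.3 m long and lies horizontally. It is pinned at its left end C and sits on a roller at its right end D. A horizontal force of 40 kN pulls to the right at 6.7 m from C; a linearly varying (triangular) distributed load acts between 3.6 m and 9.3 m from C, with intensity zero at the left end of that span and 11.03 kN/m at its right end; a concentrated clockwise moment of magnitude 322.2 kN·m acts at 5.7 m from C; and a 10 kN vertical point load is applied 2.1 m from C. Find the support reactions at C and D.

Resultant of the triangular load: ½ × 11.03 × 5.7 = 31.4355 kN, acting at 7.4 m from C (one-third of the span from the peak).
Moments about C: D_y·9.3 − (½·11.03·5.7)·7.4 − 322.2 − 10·2.1 = 0 → D_y = 575.8227/9.3 = 61.9164 ≈ 61.92 kN.
ΣF_y = 0: C_y + 61.9164 − ½·11.03·5.7 − 10 = 0 → C_y = -20.48 kN.
ΣF_x = 0: C_x + 40 = 0 → C_x = -40.00 kN.

C_x = -40.00 kN, C_y = -20.48 kN, D_y = 61.92 kN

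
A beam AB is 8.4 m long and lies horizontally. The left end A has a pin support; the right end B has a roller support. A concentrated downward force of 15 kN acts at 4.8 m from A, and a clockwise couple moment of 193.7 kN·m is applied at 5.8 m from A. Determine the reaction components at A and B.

A_x = 0, A_y = -16.63 kN, B_y = 31.63 kN

ΣM about A: B_y·8.4 − 15·4.8 − 193.7 = 0 → B_y = 265.7/8.4 = 31.631 ≈ 31.63 kN.
ΣF_y = 0: A_y + 31.631 − 15 = 0 → A_y = -16.63 kN.
ΣF_x = 0: no horizontal applied forces, so A_x = 0.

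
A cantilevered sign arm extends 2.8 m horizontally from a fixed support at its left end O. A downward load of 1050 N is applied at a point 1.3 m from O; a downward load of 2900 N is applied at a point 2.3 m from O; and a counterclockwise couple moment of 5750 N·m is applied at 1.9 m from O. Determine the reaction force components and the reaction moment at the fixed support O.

ΣF_x = 0: O_x = 0.
ΣF_y = 0: O_y − 1050 − 2900 = 0 → O_y = 3950 N.
ΣM about O: M_O − 1050·1.3 − 2900·2.3 + 5750 = 0 → M_O = 2285 N·m.

O_x = 0, O_y = 3950 N, M_O = 2285 N·m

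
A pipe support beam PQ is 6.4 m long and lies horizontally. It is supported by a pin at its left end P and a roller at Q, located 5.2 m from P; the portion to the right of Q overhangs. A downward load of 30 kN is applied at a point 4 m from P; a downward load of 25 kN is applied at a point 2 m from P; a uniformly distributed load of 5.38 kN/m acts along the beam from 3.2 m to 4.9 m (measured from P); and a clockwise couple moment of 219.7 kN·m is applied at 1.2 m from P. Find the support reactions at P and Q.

Resultant of the distributed load: 5.38 × 1.7 = 9.146 kN at 4.05 m from P.
Moments about P: Q_y·5.2 − 30·4 − 25·2 − (5.38·1.7)·4.05 − 219.7 = 0 → Q_y = 426.7413/5.2 = 82.0656 ≈ 82.07 kN.
ΣF_y = 0: P_y + 82.0656 − 30 − 25 − 5.38·1.7 = 0 → P_y = -17.92 kN.
ΣF_x = 0: no horizontal applied forces, so P_x = 0.

P_x = 0, P_y = -17.92 kN, Q_y = 82.07 kN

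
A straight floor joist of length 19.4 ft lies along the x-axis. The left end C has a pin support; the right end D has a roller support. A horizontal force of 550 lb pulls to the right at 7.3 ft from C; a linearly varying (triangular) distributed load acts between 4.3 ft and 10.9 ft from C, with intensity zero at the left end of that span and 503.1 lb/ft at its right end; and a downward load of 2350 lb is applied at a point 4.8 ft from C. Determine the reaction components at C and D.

C_x = -550.0 lb, C_y = 2684 lb, D_y = 1326 lb

Resultant of the triangular load: ½ × 503.1 × 6.6 = 1660.23 lb, acting at 8.7 ft from C (one-third of the span from the peak).
Taking moments about C: D_y·19.4 − (½·503.1·6.6)·8.7 − 2350·4.8 = 0 → D_y = 25724.001/19.4 = 1325.98 ≈ 1326 lb.
ΣF_y = 0: C_y + 1325.98 − ½·503.1·6.6 − 2350 = 0 → C_y = 2684 lb.
ΣF_x = 0: C_x + 550 = 0 → C_x = -550.0 lb.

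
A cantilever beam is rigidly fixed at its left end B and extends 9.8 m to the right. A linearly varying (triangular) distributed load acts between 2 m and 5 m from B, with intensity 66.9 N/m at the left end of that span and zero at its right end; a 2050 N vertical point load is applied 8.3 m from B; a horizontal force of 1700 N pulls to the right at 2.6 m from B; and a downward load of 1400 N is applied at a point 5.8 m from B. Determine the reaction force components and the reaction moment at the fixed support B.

Resultant of the triangular load: ½ × 66.9 × 3 = 100.35 N, acting at 3 m from B (one-third of the span from the peak).
ΣF_x = 0: B_x + 1700 = 0 → B_x = -1700 N.
ΣF_y = 0: B_y − ½·66.9·3 − 2050 − 1400 = 0 → B_y = 3550 N.
ΣM about B: M_B − (½·66.9·3)·3 − 2050·8.3 − 1400·5.8 = 0 → M_B = 25440 N·m.

B_x = -1700 N, B_y = 3550 N, M_B = 25440 N·m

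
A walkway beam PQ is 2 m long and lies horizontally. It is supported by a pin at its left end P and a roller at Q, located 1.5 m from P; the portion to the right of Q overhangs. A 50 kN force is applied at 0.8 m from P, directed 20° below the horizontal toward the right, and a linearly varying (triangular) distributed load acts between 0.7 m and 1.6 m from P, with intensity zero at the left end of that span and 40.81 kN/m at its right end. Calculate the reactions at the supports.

Resultant of the triangular load: ½ × 40.81 × 0.9 = 18.3645 kN, acting at 1.3 m from P (one-third of the span from the peak).
Taking moments about P: Q_y·1.5 − 50·sin20°·0.8 − (½·40.81·0.9)·1.3 = 0 → Q_y = 37.5547/1.5 = 25.0365 ≈ 25.04 kN.
ΣF_y = 0: P_y + 25.0365 − 50·sin20° − ½·40.81·0.9 = 0 → P_y = 10.43 kN.
ΣF_x = 0: P_x + 50·cos20° = 0 → P_x = -46.98 kN.

P_x = -46.98 kN, P_y = 10.43 kN, Q_y = 25.04 kN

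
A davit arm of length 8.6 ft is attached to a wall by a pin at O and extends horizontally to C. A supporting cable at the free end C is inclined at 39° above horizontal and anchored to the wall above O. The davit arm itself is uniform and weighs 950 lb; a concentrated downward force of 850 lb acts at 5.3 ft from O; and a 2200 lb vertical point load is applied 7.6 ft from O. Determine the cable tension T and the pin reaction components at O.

ΣM about O: T·sin39°·8.6 − 950·4.3 − 850·5.3 − 2200·7.6 = 0 → T = 25310/(8.6·0.62932) = 4676.51 ≈ 4677 lb.
ΣF_x = 0: O_x − T·cos39° = 0 → O_x = 4676.51 × 0.777146 = 3634 lb.
ΣF_y = 0: O_y + T·sin39° − 950 − 850 − 2200 = 0 → O_y = 4000 − 4676.51 × 0.62932 = 1057 lb.

T = 4677 lb, O_x = 3634 lb, O_y = 1057 lb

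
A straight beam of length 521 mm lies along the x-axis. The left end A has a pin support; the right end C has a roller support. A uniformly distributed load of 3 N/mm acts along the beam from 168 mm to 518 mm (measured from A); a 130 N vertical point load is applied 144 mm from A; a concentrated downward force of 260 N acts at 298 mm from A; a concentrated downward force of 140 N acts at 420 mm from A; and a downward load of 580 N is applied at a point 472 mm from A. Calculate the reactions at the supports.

A_x = 0, A_y = 645.8 N, C_y = 1514 N

Resultant of the distributed load: 3 × 350 = 1050 N at 343 mm from A.
Taking moments about A: C_y·521 − (3·350)·343 − 130·144 − 260·298 − 140·420 − 580·472 = 0 → C_y = 788910/521 = 1514.22 ≈ 1514 N.
ΣF_y = 0: A_y + 1514.22 − 3·350 − 130 − 260 − 140 − 580 = 0 → A_y = 645.8 N.
ΣF_x = 0: no horizontal applied forces, so A_x = 0.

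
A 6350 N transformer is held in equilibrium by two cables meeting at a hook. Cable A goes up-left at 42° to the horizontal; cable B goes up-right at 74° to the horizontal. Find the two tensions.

ΣF_x = 0: −T_A·cos42° + T_B·cos74° = 0 → T_B = 2.6961·T_A.
ΣF_y = 0: T_A·sin42° + T_B·sin74° = 6350.
Substitute: T_A·(0.669131 + 2.6961·0.961262) = 6350 → T_A = 1947.38 ≈ 1947 N.
Then T_B = 2.6961 × 1947.38 = 5250 N.

T_A = 1947 N, T_B = 5250 N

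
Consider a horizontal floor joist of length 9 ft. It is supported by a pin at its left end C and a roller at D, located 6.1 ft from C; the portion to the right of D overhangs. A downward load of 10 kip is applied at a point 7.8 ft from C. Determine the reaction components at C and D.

ΣM about C: D_y·6.1 − 10·7.8 = 0 → D_y = 78/6.1 = 12.7869 ≈ 12.79 kip.
ΣF_y = 0: C_y + 12.7869 − 10 = 0 → C_y = -2.787 kip.
ΣF_x = 0: no horizontal applied forces, so C_x = 0.

C_x = 0, C_y = -2.787 kip, D_y = 12.79 kip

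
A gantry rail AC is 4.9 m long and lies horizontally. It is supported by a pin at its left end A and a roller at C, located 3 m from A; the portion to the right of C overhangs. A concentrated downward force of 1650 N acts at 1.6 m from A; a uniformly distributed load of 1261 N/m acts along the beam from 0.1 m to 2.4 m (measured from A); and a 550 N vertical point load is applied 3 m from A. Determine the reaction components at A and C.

A_x = 0, A_y = 2462 N, C_y = 2638 N

Resultant of the distributed load: 1261 × 2.3 = 2900.3 N at 1.25 m from A.
Taking moments about A: C_y·3 − 1650·1.6 − (1261·2.3)·1.25 − 550·3 = 0 → C_y = 7915.375/3 = 2638.46 ≈ 2638 N.
ΣF_y = 0: A_y + 2638.46 − 1650 − 1261·2.3 − 550 = 0 → A_y = 2462 N.
ΣF_x = 0: no horizontal applied forces, so A_x = 0.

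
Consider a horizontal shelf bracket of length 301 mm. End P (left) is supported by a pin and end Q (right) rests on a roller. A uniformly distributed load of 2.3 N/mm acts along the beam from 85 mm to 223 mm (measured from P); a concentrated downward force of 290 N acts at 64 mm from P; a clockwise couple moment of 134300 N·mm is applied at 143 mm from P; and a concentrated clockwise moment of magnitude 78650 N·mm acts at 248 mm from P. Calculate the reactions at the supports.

P_x = 0, P_y = -324.1 N, Q_y = 931.5 N

Resultant of the distributed load: 2.3 × 138 = 317.4 N at 154 mm from P.
Taking moments about P: Q_y·301 − (2.3·138)·154 − 290·64 − 134300 − 78650 = 0 → Q_y = 280389.6/301 = 931.527 ≈ 931.5 N.
ΣF_y = 0: P_y + 931.527 − 2.3·138 − 290 = 0 → P_y = -324.1 N.
ΣF_x = 0: no horizontal applied forces, so P_x = 0.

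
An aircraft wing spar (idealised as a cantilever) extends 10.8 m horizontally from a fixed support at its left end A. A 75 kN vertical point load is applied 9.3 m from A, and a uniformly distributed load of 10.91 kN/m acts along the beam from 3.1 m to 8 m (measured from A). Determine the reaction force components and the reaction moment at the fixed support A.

A_x = 0, A_y = 128.5 kN, M_A = 994.2 kN·m

Resultant of the distributed load: 10.91 × 4.9 = 53.459 kN at 5.55 m from A.
ΣF_x = 0: A_x = 0.
ΣF_y = 0: A_y − 75 − 10.91·4.9 = 0 → A_y = 128.5 kN.
ΣM about A: M_A − 75·9.3 − (10.91·4.9)·5.55 = 0 → M_A = 994.2 kN·m.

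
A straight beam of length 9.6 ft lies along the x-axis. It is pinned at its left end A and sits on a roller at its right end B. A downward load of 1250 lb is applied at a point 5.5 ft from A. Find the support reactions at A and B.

A_x = 0, A_y = 533.9 lb, B_y = 716.1 lb

ΣM about A: B_y·9.6 − 1250·5.5 = 0 → B_y = 6875/9.6 = 716.146 ≈ 716.1 lb.
ΣF_y = 0: A_y + 716.146 − 1250 = 0 → A_y = 533.9 lb.
ΣF_x = 0: no horizontal applied forces, so A_x = 0.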